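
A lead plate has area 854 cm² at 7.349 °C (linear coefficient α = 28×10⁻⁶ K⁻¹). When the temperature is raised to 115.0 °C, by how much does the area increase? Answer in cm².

Area coefficient ≈ 2α; |ΔT| = 107.651 K
ΔA = 2αA₀ΔT = 2(28×10⁻⁶)(854)(107.651) = 5.15 cm²

ΔA = 5.15 cm²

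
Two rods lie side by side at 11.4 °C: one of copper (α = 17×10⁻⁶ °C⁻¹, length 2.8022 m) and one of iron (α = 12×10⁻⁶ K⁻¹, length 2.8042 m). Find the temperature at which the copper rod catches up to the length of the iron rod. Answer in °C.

L₁(1 + α₁ΔT) = L₂(1 + α₂ΔT) ⇒ ΔT = (L₂ − L₁)/(α₁L₁ − α₂L₂)
L₂ − L₁ = 2.8042 − 2.8022 = 2.00×10⁻³ m
α₁L₁ − α₂L₂ = 17×10⁻⁶×2.8022 − 12×10⁻⁶×2.8042 = 1.3987×10⁻⁵ m/K
ΔT = 2.00×10⁻³ / 1.3987×10⁻⁵ = 142.990 K
T = 11.4 + 142.990 = 154.390 °C

T = 154.4 °C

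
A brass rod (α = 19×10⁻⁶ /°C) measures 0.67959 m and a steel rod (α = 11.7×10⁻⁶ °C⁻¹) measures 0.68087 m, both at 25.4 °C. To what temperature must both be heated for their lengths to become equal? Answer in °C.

T = 284.2 °C

L₁(1 + α₁ΔT) = L₂(1 + α₂ΔT) ⇒ ΔT = (L₂ − L₁)/(α₁L₁ − α₂L₂)
L₂ − L₁ = 0.68087 − 0.67959 = 1.28×10⁻³ m
α₁L₁ − α₂L₂ = 19×10⁻⁶×0.67959 − 11.7×10⁻⁶×0.68087 = 4.946031×10⁻⁶ m/K
ΔT = 1.28×10⁻³ / 4.946031×10⁻⁶ = 258.793 K
T = 25.4 + 258.793 = 284.193 °C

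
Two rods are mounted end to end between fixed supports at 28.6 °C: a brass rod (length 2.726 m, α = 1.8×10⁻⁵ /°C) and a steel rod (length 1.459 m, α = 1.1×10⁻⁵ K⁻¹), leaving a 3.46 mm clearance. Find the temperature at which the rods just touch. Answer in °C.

T = 81.7 °C

Gap closes when ΔL₁ + ΔL₂ = 3.46 mm = 3.46×10⁻³ m
(α₁L₁ + α₂L₂)ΔT = g
α₁L₁ + α₂L₂ = 1.8×10⁻⁵×2.726 + 1.1×10⁻⁵×1.459 = 6.5117×10⁻⁵ m/K
ΔT = 3.46×10⁻³ / 6.5117×10⁻⁵ = 53.135 K
T = 28.6 + 53.135 = 81.735 °C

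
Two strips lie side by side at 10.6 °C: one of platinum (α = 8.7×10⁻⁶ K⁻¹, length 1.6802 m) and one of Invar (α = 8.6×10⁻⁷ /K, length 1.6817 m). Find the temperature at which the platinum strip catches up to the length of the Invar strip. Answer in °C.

T = 124.5 °C

Equal length when α₁L₁ΔT − α₂L₂ΔT = L₂ − L₁ = 1.50×10⁻³ m
α₁L₁ = 1.461774×10⁻⁵, α₂L₂ = 1.446262×10⁻⁶ → Δ(αL) = 1.3171478×10⁻⁵ m/K
ΔT = 1.50×10⁻³ / 1.3171478×10⁻⁵ = 113.882 K, so T = 10.6 + 113.882 = 124.482 °C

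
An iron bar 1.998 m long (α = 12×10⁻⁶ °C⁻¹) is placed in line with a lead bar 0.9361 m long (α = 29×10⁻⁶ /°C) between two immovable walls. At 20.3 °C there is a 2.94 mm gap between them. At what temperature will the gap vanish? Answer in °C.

T = 77.8 °C

α₁L₁ = 2.3976×10⁻⁵ m/K, α₂L₂ = 2.71469×10⁻⁵ m/K → total 5.11229×10⁻⁵ m/K
ΔT = g/(α₁L₁+α₂L₂) = 2.94×10⁻³ / 5.11229×10⁻⁵ = 57.508 K
T = 20.3 + 57.508 = 77.808 °C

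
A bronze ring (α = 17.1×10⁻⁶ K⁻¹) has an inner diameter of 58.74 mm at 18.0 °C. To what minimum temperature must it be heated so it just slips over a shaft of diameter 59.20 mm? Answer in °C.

T = 476 °C

Required Δd = 59.20 − 58.74 = 0.46 mm
Δd = αd₀ΔT ⇒ ΔT = Δd/(αd₀) = 0.46 / (17.1×10⁻⁶ × 58.74) = 457.96 K
T_min = 18.0 + 457.96 = 475.96 °C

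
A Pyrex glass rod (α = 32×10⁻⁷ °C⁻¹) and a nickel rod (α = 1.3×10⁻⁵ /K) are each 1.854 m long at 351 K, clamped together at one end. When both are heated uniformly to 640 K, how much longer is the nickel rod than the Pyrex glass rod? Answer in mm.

ΔT = 289 K
Pyrex glass: ΔL = 32×10⁻⁷ × 1.854 m × 289 = 1.7146×10⁻³ m = 1.7146 mm
nickel: ΔL = 1.3×10⁻⁵ × 1.854 m × 289 = 6.9655×10⁻³ m = 6.9655 mm
difference = 6.9655 − 1.7146 = 5.2509 mm

5.25 mm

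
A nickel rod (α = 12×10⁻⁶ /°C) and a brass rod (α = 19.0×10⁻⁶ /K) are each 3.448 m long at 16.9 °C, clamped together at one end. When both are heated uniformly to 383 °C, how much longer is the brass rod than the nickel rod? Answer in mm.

ΔT = 366.1 K
nickel: ΔL = 12×10⁻⁶ × 3.448 m × 366.1 = 1.5148×10⁻² m = 15.148 mm
brass: ΔL = 19.0×10⁻⁶ × 3.448 m × 366.1 = 2.3984×10⁻² m = 23.984 mm
difference = 23.984 − 15.148 = 8.836 mm

8.84 mm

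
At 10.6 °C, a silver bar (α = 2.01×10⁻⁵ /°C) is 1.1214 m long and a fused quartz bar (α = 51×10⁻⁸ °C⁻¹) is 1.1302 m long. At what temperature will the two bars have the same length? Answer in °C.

Equal length when α₁L₁ΔT − α₂L₂ΔT = L₂ − L₁ = 8.80×10⁻³ m
α₁L₁ = 2.254014×10⁻⁵, α₂L₂ = 5.76402×10⁻⁷ → Δ(αL) = 2.1963738×10⁻⁵ m/K
ΔT = 8.80×10⁻³ / 2.1963738×10⁻⁵ = 400.660 K, so T = 10.6 + 400.660 = 411.260 °C

T = 411.3 °C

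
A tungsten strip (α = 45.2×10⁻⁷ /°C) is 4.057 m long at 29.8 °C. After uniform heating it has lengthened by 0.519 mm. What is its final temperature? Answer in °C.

T = 58.1 °C

ΔL = αL₀ΔT ⇒ ΔT = ΔL / (αL₀)
ΔT = 0.519×10⁻³ m / (45.2×10⁻⁷ × 4.057 m) = 28.302 K
T = 29.8 + 28.302 = 58.102 °C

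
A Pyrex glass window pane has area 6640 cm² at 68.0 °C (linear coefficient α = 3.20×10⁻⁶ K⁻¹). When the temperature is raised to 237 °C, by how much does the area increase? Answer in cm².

Area coefficient ≈ 2α; |ΔT| = 169.0 K
ΔA = 2αA₀ΔT = 2(3.20×10⁻⁶)(6640)(169.0) = 7.18 cm²

ΔA = 7.18 cm²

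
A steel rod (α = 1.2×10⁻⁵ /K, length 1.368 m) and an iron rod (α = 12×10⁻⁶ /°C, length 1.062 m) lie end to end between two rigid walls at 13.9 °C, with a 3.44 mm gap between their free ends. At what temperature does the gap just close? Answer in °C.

T = 132 °C

α₁L₁ = 1.6416×10⁻⁵ m/K, α₂L₂ = 1.2744×10⁻⁵ m/K → total 2.916×10⁻⁵ m/K
ΔT = g/(α₁L₁+α₂L₂) = 3.44×10⁻³ / 2.916×10⁻⁵ = 117.97 K
T = 13.9 + 117.97 = 131.87 °C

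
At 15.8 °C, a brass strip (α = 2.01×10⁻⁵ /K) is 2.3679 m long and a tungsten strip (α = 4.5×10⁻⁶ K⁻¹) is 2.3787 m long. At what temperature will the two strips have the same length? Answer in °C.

L₁(1 + α₁ΔT) = L₂(1 + α₂ΔT) ⇒ ΔT = (L₂ − L₁)/(α₁L₁ − α₂L₂)
L₂ − L₁ = 2.3787 − 2.3679 = 1.08×10⁻² m
α₁L₁ − α₂L₂ = 2.01×10⁻⁵×2.3679 − 4.5×10⁻⁶×2.3787 = 3.689064×10⁻⁵ m/K
ΔT = 1.08×10⁻² / 3.689064×10⁻⁵ = 292.757 K
T = 15.8 + 292.757 = 308.557 °C

T = 308.6 °C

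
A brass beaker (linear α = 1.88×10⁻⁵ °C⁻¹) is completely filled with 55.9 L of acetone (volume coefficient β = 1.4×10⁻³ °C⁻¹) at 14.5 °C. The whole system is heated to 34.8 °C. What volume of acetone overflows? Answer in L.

1.52 L

The beaker also expands: β_container ≈ 3α = 5.64×10⁻⁵ /K
Net overflow = V₀(β_liq − 3α_cont)ΔT
β − 3α = 1.40×10⁻³ − 5.64×10⁻⁵ = 1.3436×10⁻³ /K; ΔT = 20.3 K
ΔV = 55.9 × 1.3436×10⁻³ × 20.3 = 1.52 L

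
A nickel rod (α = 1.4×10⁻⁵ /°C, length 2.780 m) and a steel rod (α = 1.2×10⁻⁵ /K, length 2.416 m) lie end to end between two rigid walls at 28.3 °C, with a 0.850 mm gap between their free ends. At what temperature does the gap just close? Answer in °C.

α₁L₁ = 3.892×10⁻⁵ m/K, α₂L₂ = 2.8992×10⁻⁵ m/K → total 6.7912×10⁻⁵ m/K
ΔT = g/(α₁L₁+α₂L₂) = 8.50×10⁻⁴ / 6.7912×10⁻⁵ = 12.516 K
T = 28.3 + 12.516 = 40.816 °C

T = 40.8 °C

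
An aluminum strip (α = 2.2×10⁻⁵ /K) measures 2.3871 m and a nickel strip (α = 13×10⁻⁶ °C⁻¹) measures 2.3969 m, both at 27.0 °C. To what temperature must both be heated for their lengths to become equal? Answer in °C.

T = 485.9 °C

Equal length when α₁L₁ΔT − α₂L₂ΔT = L₂ − L₁ = 9.80×10⁻³ m
α₁L₁ = 5.25162×10⁻⁵, α₂L₂ = 3.11597×10⁻⁵ → Δ(αL) = 2.13565×10⁻⁵ m/K
ΔT = 9.80×10⁻³ / 2.13565×10⁻⁵ = 458.877 K, so T = 27.0 + 458.877 = 485.877 °C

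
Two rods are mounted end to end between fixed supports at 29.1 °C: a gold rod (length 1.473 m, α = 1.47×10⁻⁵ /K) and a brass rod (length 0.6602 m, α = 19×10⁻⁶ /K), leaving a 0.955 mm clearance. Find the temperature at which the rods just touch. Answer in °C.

T = 57.0 °C

α₁L₁ = 2.16531×10⁻⁵ m/K, α₂L₂ = 1.25438×10⁻⁵ m/K → total 3.41969×10⁻⁵ m/K
ΔT = g/(α₁L₁+α₂L₂) = 9.55×10⁻⁴ / 3.41969×10⁻⁵ = 27.927 K
T = 29.1 + 27.927 = 57.027 °C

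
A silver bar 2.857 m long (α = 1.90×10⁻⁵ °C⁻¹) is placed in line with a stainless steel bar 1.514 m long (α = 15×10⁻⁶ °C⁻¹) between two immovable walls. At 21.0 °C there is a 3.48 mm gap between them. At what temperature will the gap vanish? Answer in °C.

Gap closes when ΔL₁ + ΔL₂ = 3.48 mm = 3.48×10⁻³ m
(α₁L₁ + α₂L₂)ΔT = g
α₁L₁ + α₂L₂ = 1.90×10⁻⁵×2.857 + 15×10⁻⁶×1.514 = 7.6993×10⁻⁵ m/K
ΔT = 3.48×10⁻³ / 7.6993×10⁻⁵ = 45.199 K
T = 21.0 + 45.199 = 66.199 °C

T = 66.2 °C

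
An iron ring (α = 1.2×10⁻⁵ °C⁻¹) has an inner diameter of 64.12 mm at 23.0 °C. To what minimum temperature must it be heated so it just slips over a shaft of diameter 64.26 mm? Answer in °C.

T = 205 °C

Required Δd = 64.26 − 64.12 = 0.14 mm
Δd = αd₀ΔT ⇒ ΔT = Δd/(αd₀) = 0.14 / (1.2×10⁻⁵ × 64.12) = 181.95 K
T_min = 23.0 + 181.95 = 204.95 °C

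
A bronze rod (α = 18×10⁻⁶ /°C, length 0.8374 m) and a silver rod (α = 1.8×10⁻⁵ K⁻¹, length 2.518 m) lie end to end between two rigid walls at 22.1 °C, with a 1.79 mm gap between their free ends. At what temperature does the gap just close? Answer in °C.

T = 51.7 °C

Gap closes when ΔL₁ + ΔL₂ = 1.79 mm = 1.79×10⁻³ m
(α₁L₁ + α₂L₂)ΔT = g
α₁L₁ + α₂L₂ = 18×10⁻⁶×0.8374 + 1.8×10⁻⁵×2.518 = 6.03972×10⁻⁵ m/K
ΔT = 1.79×10⁻³ / 6.03972×10⁻⁵ = 29.637 K
T = 22.1 + 29.637 = 51.737 °C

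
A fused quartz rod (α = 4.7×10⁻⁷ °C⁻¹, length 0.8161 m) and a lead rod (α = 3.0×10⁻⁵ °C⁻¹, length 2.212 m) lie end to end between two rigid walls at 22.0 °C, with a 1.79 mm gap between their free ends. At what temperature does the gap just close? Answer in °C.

α₁L₁ = 3.83567×10⁻⁷ m/K, α₂L₂ = 6.636×10⁻⁵ m/K → total 6.6743567×10⁻⁵ m/K
ΔT = g/(α₁L₁+α₂L₂) = 1.79×10⁻³ / 6.6743567×10⁻⁵ = 26.819 K
T = 22.0 + 26.819 = 48.819 °C

T = 48.8 °C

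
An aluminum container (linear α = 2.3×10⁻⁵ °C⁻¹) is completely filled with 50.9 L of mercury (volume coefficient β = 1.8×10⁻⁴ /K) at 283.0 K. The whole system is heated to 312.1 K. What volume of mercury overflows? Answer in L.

The container also expands: β_container ≈ 3α = 6.9×10⁻⁵ /K
Net overflow = V₀(β_liq − 3α_cont)ΔT
β − 3α = 1.80×10⁻⁴ − 6.9×10⁻⁵ = 1.11×10⁻⁴ /K; ΔT = 29.1 K
ΔV = 50.9 × 1.11×10⁻⁴ × 29.1 = 0.164 L

0.164 L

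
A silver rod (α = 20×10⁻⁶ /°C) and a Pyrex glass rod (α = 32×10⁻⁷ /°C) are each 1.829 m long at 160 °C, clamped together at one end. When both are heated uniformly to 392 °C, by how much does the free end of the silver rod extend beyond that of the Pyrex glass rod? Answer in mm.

7.13 mm

ΔT = 232 K
silver: ΔL = 20×10⁻⁶ × 1.829 m × 232 = 8.4866×10⁻³ m = 8.4866 mm
Pyrex glass: ΔL = 32×10⁻⁷ × 1.829 m × 232 = 1.3578×10⁻³ m = 1.3578 mm
difference = 8.4866 − 1.3578 = 7.1288 mm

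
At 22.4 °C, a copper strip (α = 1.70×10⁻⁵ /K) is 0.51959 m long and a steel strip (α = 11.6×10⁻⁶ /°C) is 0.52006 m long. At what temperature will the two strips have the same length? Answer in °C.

T = 190.2 °C

L₁(1 + α₁ΔT) = L₂(1 + α₂ΔT) ⇒ ΔT = (L₂ − L₁)/(α₁L₁ − α₂L₂)
L₂ − L₁ = 0.52006 − 0.51959 = 4.70×10⁻⁴ m
α₁L₁ − α₂L₂ = 1.70×10⁻⁵×0.51959 − 11.6×10⁻⁶×0.52006 = 2.800334×10⁻⁶ m/K
ΔT = 4.70×10⁻⁴ / 2.800334×10⁻⁶ = 167.837 K
T = 22.4 + 167.837 = 190.237 °C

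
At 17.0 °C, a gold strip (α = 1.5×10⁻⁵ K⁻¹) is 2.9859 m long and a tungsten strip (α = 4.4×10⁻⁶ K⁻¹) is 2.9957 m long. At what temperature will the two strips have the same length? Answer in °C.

T = 327.1 °C

L₁(1 + α₁ΔT) = L₂(1 + α₂ΔT) ⇒ ΔT = (L₂ − L₁)/(α₁L₁ − α₂L₂)
L₂ − L₁ = 2.9957 − 2.9859 = 9.80×10⁻³ m
α₁L₁ − α₂L₂ = 1.5×10⁻⁵×2.9859 − 4.4×10⁻⁶×2.9957 = 3.160742×10⁻⁵ m/K
ΔT = 9.80×10⁻³ / 3.160742×10⁻⁵ = 310.054 K
T = 17.0 + 310.054 = 327.054 °C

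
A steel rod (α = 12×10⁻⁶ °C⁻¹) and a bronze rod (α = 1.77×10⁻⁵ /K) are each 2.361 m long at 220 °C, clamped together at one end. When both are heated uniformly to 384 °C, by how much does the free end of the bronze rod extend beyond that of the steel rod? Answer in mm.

ΔT = 164 K
steel: ΔL = 12×10⁻⁶ × 2.361 m × 164 = 4.6464×10⁻³ m = 4.6464 mm
bronze: ΔL = 1.77×10⁻⁵ × 2.361 m × 164 = 6.8535×10⁻³ m = 6.8535 mm
difference = 6.8535 − 4.6464 = 2.2071 mm

2.21 mm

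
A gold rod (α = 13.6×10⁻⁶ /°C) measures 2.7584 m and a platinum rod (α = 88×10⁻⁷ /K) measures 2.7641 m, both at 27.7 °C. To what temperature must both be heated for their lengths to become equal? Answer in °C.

T = 459.8 °C

L₁(1 + α₁ΔT) = L₂(1 + α₂ΔT) ⇒ ΔT = (L₂ − L₁)/(α₁L₁ − α₂L₂)
L₂ − L₁ = 2.7641 − 2.7584 = 5.70×10⁻³ m
α₁L₁ − α₂L₂ = 13.6×10⁻⁶×2.7584 − 88×10⁻⁷×2.7641 = 1.319016×10⁻⁵ m/K
ΔT = 5.70×10⁻³ / 1.319016×10⁻⁵ = 432.140 K
T = 27.7 + 432.140 = 459.840 °C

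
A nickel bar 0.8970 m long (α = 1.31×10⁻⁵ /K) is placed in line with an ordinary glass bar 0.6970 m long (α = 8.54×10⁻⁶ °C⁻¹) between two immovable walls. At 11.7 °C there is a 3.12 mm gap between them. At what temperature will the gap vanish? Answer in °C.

α₁L₁ = 1.17507×10⁻⁵ m/K, α₂L₂ = 5.95238×10⁻⁶ m/K → total 1.770308×10⁻⁵ m/K
ΔT = g/(α₁L₁+α₂L₂) = 3.12×10⁻³ / 1.770308×10⁻⁵ = 176.24 K
T = 11.7 + 176.24 = 187.94 °C

T = 188 °C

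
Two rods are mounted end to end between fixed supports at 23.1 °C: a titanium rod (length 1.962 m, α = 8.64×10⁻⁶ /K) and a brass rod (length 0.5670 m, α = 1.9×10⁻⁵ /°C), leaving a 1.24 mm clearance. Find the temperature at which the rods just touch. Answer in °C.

α₁L₁ = 1.695168×10⁻⁵ m/K, α₂L₂ = 1.0773×10⁻⁵ m/K → total 2.772468×10⁻⁵ m/K
ΔT = g/(α₁L₁+α₂L₂) = 1.24×10⁻³ / 2.772468×10⁻⁵ = 44.725 K
T = 23.1 + 44.725 = 67.825 °C

T = 67.8 °C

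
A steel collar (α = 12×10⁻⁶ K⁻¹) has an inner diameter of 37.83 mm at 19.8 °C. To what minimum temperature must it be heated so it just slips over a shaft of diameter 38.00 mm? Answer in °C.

T = 394 °C

Required Δd = 38.00 − 37.83 = 0.17 mm
Δd = αd₀ΔT ⇒ ΔT = Δd/(αd₀) = 0.17 / (12×10⁻⁶ × 37.83) = 374.48 K
T_min = 19.8 + 374.48 = 394.28 °C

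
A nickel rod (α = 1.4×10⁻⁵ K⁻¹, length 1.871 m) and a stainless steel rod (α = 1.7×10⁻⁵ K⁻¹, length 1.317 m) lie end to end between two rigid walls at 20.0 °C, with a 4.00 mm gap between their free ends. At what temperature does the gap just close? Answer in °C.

T = 102 °C

Gap closes when ΔL₁ + ΔL₂ = 4.00 mm = 4.00×10⁻³ m
(α₁L₁ + α₂L₂)ΔT = g
α₁L₁ + α₂L₂ = 1.4×10⁻⁵×1.871 + 1.7×10⁻⁵×1.317 = 4.8583×10⁻⁵ m/K
ΔT = 4.00×10⁻³ / 4.8583×10⁻⁵ = 82.33 K
T = 20.0 + 82.33 = 102.33 °C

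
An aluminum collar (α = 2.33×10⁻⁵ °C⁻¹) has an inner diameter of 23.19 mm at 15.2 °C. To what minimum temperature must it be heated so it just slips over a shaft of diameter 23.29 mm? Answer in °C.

T = 200 °C

Required Δd = 23.29 − 23.19 = 0.10 mm
Δd = αd₀ΔT ⇒ ΔT = Δd/(αd₀) = 0.10 / (2.33×10⁻⁵ × 23.19) = 185.07 K
T_min = 15.2 + 185.07 = 200.27 °C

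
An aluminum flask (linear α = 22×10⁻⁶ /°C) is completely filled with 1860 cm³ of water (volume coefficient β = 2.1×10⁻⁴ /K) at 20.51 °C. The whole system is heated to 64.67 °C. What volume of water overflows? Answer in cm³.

The flask also expands: β_container ≈ 3α = 6.6×10⁻⁵ /K
Net overflow = V₀(β_liq − 3α_cont)ΔT
β − 3α = 2.10×10⁻⁴ − 6.6×10⁻⁵ = 1.44×10⁻⁴ /K; ΔT = 44.16 K
ΔV = 1860 × 1.44×10⁻⁴ × 44.16 = 11.8 cm³

11.8 cm³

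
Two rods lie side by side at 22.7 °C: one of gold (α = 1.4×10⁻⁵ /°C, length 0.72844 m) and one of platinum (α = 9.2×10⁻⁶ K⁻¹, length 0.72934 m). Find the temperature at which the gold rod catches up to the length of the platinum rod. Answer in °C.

T = 280.7 °C

Equal length when α₁L₁ΔT − α₂L₂ΔT = L₂ − L₁ = 9.00×10⁻⁴ m
α₁L₁ = 1.019816×10⁻⁵, α₂L₂ = 6.709928×10⁻⁶ → Δ(αL) = 3.488232×10⁻⁶ m/K
ΔT = 9.00×10⁻⁴ / 3.488232×10⁻⁶ = 258.010 K, so T = 22.7 + 258.010 = 280.710 °C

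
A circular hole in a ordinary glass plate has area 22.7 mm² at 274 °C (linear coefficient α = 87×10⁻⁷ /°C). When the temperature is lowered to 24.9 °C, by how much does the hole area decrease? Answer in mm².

ΔA = 0.0984 mm²

Area coefficient ≈ 2α; |ΔT| = 249.1 K
ΔA = 2αA₀ΔT = 2(87×10⁻⁷)(22.7)(249.1) = 0.0984 mm²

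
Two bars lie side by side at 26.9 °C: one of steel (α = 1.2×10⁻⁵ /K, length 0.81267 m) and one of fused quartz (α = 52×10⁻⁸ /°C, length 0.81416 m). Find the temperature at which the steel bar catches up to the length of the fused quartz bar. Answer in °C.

T = 186.6 °C

L₁(1 + α₁ΔT) = L₂(1 + α₂ΔT) ⇒ ΔT = (L₂ − L₁)/(α₁L₁ − α₂L₂)
L₂ − L₁ = 0.81416 − 0.81267 = 1.49×10⁻³ m
α₁L₁ − α₂L₂ = 1.2×10⁻⁵×0.81267 − 52×10⁻⁸×0.81416 = 9.3286768×10⁻⁶ m/K
ΔT = 1.49×10⁻³ / 9.3286768×10⁻⁶ = 159.723 K
T = 26.9 + 159.723 = 186.623 °C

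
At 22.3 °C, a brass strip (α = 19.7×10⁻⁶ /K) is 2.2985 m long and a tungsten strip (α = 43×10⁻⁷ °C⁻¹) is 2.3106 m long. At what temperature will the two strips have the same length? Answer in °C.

Equal length when α₁L₁ΔT − α₂L₂ΔT = L₂ − L₁ = 1.21×10⁻² m
α₁L₁ = 4.528045×10⁻⁵, α₂L₂ = 9.93558×10⁻⁶ → Δ(αL) = 3.534487×10⁻⁵ m/K
ΔT = 1.21×10⁻² / 3.534487×10⁻⁵ = 342.341 K, so T = 22.3 + 342.341 = 364.641 °C

T = 364.6 °C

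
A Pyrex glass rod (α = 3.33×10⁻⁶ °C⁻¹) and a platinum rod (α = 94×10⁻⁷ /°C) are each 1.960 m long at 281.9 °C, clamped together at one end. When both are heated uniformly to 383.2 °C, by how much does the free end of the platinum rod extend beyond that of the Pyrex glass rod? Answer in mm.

ΔT = 101.3 K
Pyrex glass: ΔL = 3.33×10⁻⁶ × 1.960 m × 101.3 = 6.6116×10⁻⁴ m = 0.66116 mm
platinum: ΔL = 94×10⁻⁷ × 1.960 m × 101.3 = 1.8664×10⁻³ m = 1.8664 mm
difference = 1.8664 − 0.66116 = 1.20524 mm

1.21 mm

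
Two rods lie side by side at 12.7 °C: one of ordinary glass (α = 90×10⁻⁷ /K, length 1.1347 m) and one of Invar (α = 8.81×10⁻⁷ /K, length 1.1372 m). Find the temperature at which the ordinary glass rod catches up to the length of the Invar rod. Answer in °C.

T = 284.1 °C

Equal length when α₁L₁ΔT − α₂L₂ΔT = L₂ − L₁ = 2.50×10⁻³ m
α₁L₁ = 1.02123×10⁻⁵, α₂L₂ = 1.0018732×10⁻⁶ → Δ(αL) = 9.2104268×10⁻⁶ m/K
ΔT = 2.50×10⁻³ / 9.2104268×10⁻⁶ = 271.432 K, so T = 12.7 + 271.432 = 284.132 °C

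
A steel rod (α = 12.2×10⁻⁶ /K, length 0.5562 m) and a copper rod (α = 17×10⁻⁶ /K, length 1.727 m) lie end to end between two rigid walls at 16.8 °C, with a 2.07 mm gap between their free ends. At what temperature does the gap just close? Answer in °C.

T = 74.1 °C

α₁L₁ = 6.78564×10⁻⁶ m/K, α₂L₂ = 2.9359×10⁻⁵ m/K → total 3.614464×10⁻⁵ m/K
ΔT = g/(α₁L₁+α₂L₂) = 2.07×10⁻³ / 3.614464×10⁻⁵ = 57.270 K
T = 16.8 + 57.270 = 74.070 °C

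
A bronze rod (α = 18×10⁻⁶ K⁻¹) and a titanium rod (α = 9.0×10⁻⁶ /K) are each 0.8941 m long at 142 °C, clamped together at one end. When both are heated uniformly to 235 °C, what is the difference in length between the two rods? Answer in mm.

ΔT = 93 K
bronze: ΔL = 18×10⁻⁶ × 0.8941 m × 93 = 1.4967×10⁻³ m = 1.4967 mm
titanium: ΔL = 9.0×10⁻⁶ × 0.8941 m × 93 = 7.4836×10⁻⁴ m = 0.74836 mm
difference = 1.4967 − 0.74836 = 0.74834 mm

0.748 mm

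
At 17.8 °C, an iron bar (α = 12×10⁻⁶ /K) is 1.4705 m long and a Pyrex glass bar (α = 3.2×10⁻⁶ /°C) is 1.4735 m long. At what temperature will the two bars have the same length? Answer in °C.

L₁(1 + α₁ΔT) = L₂(1 + α₂ΔT) ⇒ ΔT = (L₂ − L₁)/(α₁L₁ − α₂L₂)
L₂ − L₁ = 1.4735 − 1.4705 = 3.00×10⁻³ m
α₁L₁ − α₂L₂ = 12×10⁻⁶×1.4705 − 3.2×10⁻⁶×1.4735 = 1.29308×10⁻⁵ m/K
ΔT = 3.00×10⁻³ / 1.29308×10⁻⁵ = 232.004 K
T = 17.8 + 232.004 = 249.804 °C

T = 249.8 °C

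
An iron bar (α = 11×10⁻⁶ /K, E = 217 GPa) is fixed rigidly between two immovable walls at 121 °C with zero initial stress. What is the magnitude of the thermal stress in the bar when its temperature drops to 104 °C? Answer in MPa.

Fully constrained: the free strain ε = αΔT is blocked, so σ = Eε = EαΔT.
|ΔT| = 17 K
σ = 217×10⁹ × 11×10⁻⁶ × 17 = 4.06×10⁷ Pa

σ = 40.6 MPa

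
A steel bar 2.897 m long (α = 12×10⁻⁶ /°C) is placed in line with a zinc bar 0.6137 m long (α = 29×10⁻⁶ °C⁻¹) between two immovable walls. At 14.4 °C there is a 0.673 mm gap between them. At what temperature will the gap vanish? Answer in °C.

T = 27.2 °C

Gap closes when ΔL₁ + ΔL₂ = 0.673 mm = 6.73×10⁻⁴ m
(α₁L₁ + α₂L₂)ΔT = g
α₁L₁ + α₂L₂ = 12×10⁻⁶×2.897 + 29×10⁻⁶×0.6137 = 5.25613×10⁻⁵ m/K
ΔT = 6.73×10⁻⁴ / 5.25613×10⁻⁵ = 12.804 K
T = 14.4 + 12.804 = 27.204 °C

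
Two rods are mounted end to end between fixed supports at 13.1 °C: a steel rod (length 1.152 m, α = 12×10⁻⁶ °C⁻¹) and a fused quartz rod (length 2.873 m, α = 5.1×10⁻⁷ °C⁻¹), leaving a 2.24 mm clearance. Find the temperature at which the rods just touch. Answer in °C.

T = 160 °C

Gap closes when ΔL₁ + ΔL₂ = 2.24 mm = 2.24×10⁻³ m
(α₁L₁ + α₂L₂)ΔT = g
α₁L₁ + α₂L₂ = 12×10⁻⁶×1.152 + 5.1×10⁻⁷×2.873 = 1.528923×10⁻⁵ m/K
ΔT = 2.24×10⁻³ / 1.528923×10⁻⁵ = 146.51 K
T = 13.1 + 146.51 = 159.61 °C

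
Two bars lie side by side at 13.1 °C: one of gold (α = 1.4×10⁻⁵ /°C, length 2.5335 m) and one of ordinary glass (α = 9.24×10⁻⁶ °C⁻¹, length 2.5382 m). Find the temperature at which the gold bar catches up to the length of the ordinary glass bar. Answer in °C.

T = 404.2 °C

L₁(1 + α₁ΔT) = L₂(1 + α₂ΔT) ⇒ ΔT = (L₂ − L₁)/(α₁L₁ − α₂L₂)
L₂ − L₁ = 2.5382 − 2.5335 = 4.70×10⁻³ m
α₁L₁ − α₂L₂ = 1.4×10⁻⁵×2.5335 − 9.24×10⁻⁶×2.5382 = 1.2016032×10⁻⁵ m/K
ΔT = 4.70×10⁻³ / 1.2016032×10⁻⁵ = 391.144 K
T = 13.1 + 391.144 = 404.244 °C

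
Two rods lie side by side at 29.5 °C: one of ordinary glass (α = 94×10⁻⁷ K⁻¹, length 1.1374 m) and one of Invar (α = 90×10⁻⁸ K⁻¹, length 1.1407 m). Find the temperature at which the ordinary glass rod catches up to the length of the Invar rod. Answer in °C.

T = 370.9 °C

L₁(1 + α₁ΔT) = L₂(1 + α₂ΔT) ⇒ ΔT = (L₂ − L₁)/(α₁L₁ − α₂L₂)
L₂ − L₁ = 1.1407 − 1.1374 = 3.30×10⁻³ m
α₁L₁ − α₂L₂ = 94×10⁻⁷×1.1374 − 90×10⁻⁸×1.1407 = 9.66493×10⁻⁶ m/K
ΔT = 3.30×10⁻³ / 9.66493×10⁻⁶ = 341.441 K
T = 29.5 + 341.441 = 370.941 °C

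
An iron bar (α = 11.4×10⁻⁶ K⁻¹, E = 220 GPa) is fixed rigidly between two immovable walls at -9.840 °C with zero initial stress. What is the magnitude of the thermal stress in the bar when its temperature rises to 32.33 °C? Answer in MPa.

σ = 106 MPa

Fully constrained: the free strain ε = αΔT is blocked, so σ = Eε = EαΔT.
|ΔT| = 42.170 K
σ = 220×10⁹ × 11.4×10⁻⁶ × 42.170 = 1.06×10⁸ Pa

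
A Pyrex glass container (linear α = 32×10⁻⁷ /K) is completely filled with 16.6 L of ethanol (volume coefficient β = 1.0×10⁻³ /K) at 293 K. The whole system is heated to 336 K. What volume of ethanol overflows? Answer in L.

0.707 L

The container also expands: β_container ≈ 3α = 9.6×10⁻⁶ /K
Net overflow = V₀(β_liq − 3α_cont)ΔT
β − 3α = 1.00×10⁻³ − 9.6×10⁻⁶ = 9.904×10⁻⁴ /K; ΔT = 43 K
ΔV = 16.6 × 9.904×10⁻⁴ × 43 = 0.707 L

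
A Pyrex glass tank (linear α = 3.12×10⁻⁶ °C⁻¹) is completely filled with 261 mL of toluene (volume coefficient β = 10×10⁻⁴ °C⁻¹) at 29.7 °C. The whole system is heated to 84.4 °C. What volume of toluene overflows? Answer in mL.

14.1 mL

The tank also expands: β_container ≈ 3α = 9.36×10⁻⁶ /K
Net overflow = V₀(β_liq − 3α_cont)ΔT
β − 3α = 1.00×10⁻³ − 9.36×10⁻⁶ = 9.9064×10⁻⁴ /K; ΔT = 54.7 K
ΔV = 261 × 9.9064×10⁻⁴ × 54.7 = 14.1 mL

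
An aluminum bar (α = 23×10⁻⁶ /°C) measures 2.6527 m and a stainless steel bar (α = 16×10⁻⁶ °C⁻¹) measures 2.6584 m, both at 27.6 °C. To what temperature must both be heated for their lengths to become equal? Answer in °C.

T = 336.1 °C

L₁(1 + α₁ΔT) = L₂(1 + α₂ΔT) ⇒ ΔT = (L₂ − L₁)/(α₁L₁ − α₂L₂)
L₂ − L₁ = 2.6584 − 2.6527 = 5.70×10⁻³ m
α₁L₁ − α₂L₂ = 23×10⁻⁶×2.6527 − 16×10⁻⁶×2.6584 = 1.84777×10⁻⁵ m/K
ΔT = 5.70×10⁻³ / 1.84777×10⁻⁵ = 308.480 K
T = 27.6 + 308.480 = 336.080 °C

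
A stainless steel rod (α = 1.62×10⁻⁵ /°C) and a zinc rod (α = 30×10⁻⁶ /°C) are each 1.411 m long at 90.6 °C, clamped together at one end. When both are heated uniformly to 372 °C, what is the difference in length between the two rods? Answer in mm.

ΔT = 281.4 K
stainless steel: ΔL = 1.62×10⁻⁵ × 1.411 m × 281.4 = 6.4323×10⁻³ m = 6.4323 mm
zinc: ΔL = 30×10⁻⁶ × 1.411 m × 281.4 = 1.1912×10⁻² m = 11.912 mm
difference = 11.912 − 6.4323 = 5.4797 mm

5.48 mm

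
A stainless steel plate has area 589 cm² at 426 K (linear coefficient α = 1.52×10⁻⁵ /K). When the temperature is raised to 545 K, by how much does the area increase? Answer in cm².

Area coefficient ≈ 2α; |ΔT| = 119 K
ΔA = 2αA₀ΔT = 2(1.52×10⁻⁵)(589)(119) = 2.13 cm²

ΔA = 2.13 cm²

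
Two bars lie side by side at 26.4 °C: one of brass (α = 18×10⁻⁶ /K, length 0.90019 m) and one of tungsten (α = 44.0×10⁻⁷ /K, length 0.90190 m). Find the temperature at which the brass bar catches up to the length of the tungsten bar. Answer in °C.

L₁(1 + α₁ΔT) = L₂(1 + α₂ΔT) ⇒ ΔT = (L₂ − L₁)/(α₁L₁ − α₂L₂)
L₂ − L₁ = 0.90190 − 0.90019 = 1.71×10⁻³ m
α₁L₁ − α₂L₂ = 18×10⁻⁶×0.90019 − 44.0×10⁻⁷×0.90190 = 1.223506×10⁻⁵ m/K
ΔT = 1.71×10⁻³ / 1.223506×10⁻⁵ = 139.762 K
T = 26.4 + 139.762 = 166.162 °C

T = 166.2 °C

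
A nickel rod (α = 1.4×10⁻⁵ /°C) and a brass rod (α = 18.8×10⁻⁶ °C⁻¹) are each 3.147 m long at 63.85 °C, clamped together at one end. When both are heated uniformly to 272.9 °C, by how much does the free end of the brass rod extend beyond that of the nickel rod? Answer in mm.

ΔT = 209.05 K
nickel: ΔL = 1.4×10⁻⁵ × 3.147 m × 209.05 = 9.2103×10⁻³ m = 9.2103 mm
brass: ΔL = 18.8×10⁻⁶ × 3.147 m × 209.05 = 1.2368×10⁻² m = 12.368 mm
difference = 12.368 − 9.2103 = 3.1577 mm

3.16 mm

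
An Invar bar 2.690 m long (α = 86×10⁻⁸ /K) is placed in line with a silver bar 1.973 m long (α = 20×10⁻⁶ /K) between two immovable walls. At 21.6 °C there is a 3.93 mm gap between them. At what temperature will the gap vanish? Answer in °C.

T = 116 °C

Gap closes when ΔL₁ + ΔL₂ = 3.93 mm = 3.93×10⁻³ m
(α₁L₁ + α₂L₂)ΔT = g
α₁L₁ + α₂L₂ = 86×10⁻⁸×2.690 + 20×10⁻⁶×1.973 = 4.17734×10⁻⁵ m/K
ΔT = 3.93×10⁻³ / 4.17734×10⁻⁵ = 94.08 K
T = 21.6 + 94.08 = 115.68 °C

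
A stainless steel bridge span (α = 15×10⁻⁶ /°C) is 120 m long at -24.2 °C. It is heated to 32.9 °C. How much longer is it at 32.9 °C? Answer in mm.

ΔL = 103 mm

|ΔT| = |32.9 − (-24.2)| = 57.1 K
ΔL = αL₀ΔT = (15×10⁻⁶)(120)(57.1) = 1.03×10⁻¹ m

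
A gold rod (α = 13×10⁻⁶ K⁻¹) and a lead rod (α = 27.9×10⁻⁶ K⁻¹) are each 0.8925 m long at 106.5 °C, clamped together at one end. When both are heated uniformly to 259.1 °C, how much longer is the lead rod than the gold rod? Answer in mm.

ΔT = 152.6 K
gold: ΔL = 13×10⁻⁶ × 0.8925 m × 152.6 = 1.7705×10⁻³ m = 1.7705 mm
lead: ΔL = 27.9×10⁻⁶ × 0.8925 m × 152.6 = 3.7999×10⁻³ m = 3.7999 mm
difference = 3.7999 − 1.7705 = 2.0294 mm

2.03 mm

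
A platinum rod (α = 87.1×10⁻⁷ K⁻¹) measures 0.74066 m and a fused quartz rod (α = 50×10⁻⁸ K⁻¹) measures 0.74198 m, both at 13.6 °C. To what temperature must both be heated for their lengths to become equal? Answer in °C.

Equal length when α₁L₁ΔT − α₂L₂ΔT = L₂ − L₁ = 1.32×10⁻³ m
α₁L₁ = 6.4511486×10⁻⁶, α₂L₂ = 3.7099×10⁻⁷ → Δ(αL) = 6.0801586×10⁻⁶ m/K
ΔT = 1.32×10⁻³ / 6.0801586×10⁻⁶ = 217.100 K, so T = 13.6 + 217.100 = 230.700 °C

T = 230.7 °C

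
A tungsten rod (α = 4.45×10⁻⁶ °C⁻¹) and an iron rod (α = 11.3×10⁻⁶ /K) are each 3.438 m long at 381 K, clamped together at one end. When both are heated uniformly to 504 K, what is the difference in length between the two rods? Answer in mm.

2.90 mm

ΔT = 123 K
tungsten: ΔL = 4.45×10⁻⁶ × 3.438 m × 123 = 1.8818×10⁻³ m = 1.8818 mm
iron: ΔL = 11.3×10⁻⁶ × 3.438 m × 123 = 4.7785×10⁻³ m = 4.7785 mm
difference = 4.7785 − 1.8818 = 2.8967 mm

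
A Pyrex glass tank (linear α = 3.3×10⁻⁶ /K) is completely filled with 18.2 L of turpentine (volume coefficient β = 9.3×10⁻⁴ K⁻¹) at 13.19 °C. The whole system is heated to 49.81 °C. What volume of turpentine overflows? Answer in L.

0.613 L

The tank also expands: β_container ≈ 3α = 9.9×10⁻⁶ /K
Net overflow = V₀(β_liq − 3α_cont)ΔT
β − 3α = 9.30×10⁻⁴ − 9.9×10⁻⁶ = 9.201×10⁻⁴ /K; ΔT = 36.62 K
ΔV = 18.2 × 9.201×10⁻⁴ × 36.62 = 0.613 L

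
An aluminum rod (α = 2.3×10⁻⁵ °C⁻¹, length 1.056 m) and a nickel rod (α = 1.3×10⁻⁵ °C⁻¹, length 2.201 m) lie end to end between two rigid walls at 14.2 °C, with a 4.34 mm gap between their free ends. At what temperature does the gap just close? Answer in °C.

T = 96.2 °C

α₁L₁ = 2.4288×10⁻⁵ m/K, α₂L₂ = 2.8613×10⁻⁵ m/K → total 5.2901×10⁻⁵ m/K
ΔT = g/(α₁L₁+α₂L₂) = 4.34×10⁻³ / 5.2901×10⁻⁵ = 82.040 K
T = 14.2 + 82.040 = 96.240 °C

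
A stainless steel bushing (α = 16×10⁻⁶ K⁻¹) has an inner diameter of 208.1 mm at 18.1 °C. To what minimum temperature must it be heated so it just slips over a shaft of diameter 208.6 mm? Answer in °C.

T = 168 °C

Required Δd = 208.6 − 208.1 = 0.5 mm
Δd = αd₀ΔT ⇒ ΔT = Δd/(αd₀) = 0.5 / (16×10⁻⁶ × 208.1) = 150.17 K
T_min = 18.1 + 150.17 = 168.27 °C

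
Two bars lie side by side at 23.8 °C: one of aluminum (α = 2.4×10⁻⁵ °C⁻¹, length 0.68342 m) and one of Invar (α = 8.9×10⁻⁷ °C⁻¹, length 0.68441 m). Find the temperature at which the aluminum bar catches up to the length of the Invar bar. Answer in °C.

T = 86.49 °C

L₁(1 + α₁ΔT) = L₂(1 + α₂ΔT) ⇒ ΔT = (L₂ − L₁)/(α₁L₁ − α₂L₂)
L₂ − L₁ = 0.68441 − 0.68342 = 9.90×10⁻⁴ m
α₁L₁ − α₂L₂ = 2.4×10⁻⁵×0.68342 − 8.9×10⁻⁷×0.68441 = 1.57929551×10⁻⁵ m/K
ΔT = 9.90×10⁻⁴ / 1.57929551×10⁻⁵ = 62.6862 K
T = 23.8 + 62.6862 = 86.4862 °C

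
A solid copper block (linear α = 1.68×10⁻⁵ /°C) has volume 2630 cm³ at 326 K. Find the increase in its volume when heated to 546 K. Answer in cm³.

ΔV = 29.2 cm³

Isotropic solid: β ≈ 3α = 5.0×10⁻⁵ /K; ΔT = 220 K
ΔV = 3αV₀ΔT = 3(1.68×10⁻⁵)(2630)(220) = 29.2 cm³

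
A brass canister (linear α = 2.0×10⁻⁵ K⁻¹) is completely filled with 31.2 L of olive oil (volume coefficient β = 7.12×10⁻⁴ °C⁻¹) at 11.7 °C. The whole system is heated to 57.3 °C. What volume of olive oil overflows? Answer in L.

The canister also expands: β_container ≈ 3α = 6.0×10⁻⁵ /K
Net overflow = V₀(β_liq − 3α_cont)ΔT
β − 3α = 7.12×10⁻⁴ − 6.0×10⁻⁵ = 6.52×10⁻⁴ /K; ΔT = 45.6 K
ΔV = 31.2 × 6.52×10⁻⁴ × 45.6 = 0.928 L

0.928 L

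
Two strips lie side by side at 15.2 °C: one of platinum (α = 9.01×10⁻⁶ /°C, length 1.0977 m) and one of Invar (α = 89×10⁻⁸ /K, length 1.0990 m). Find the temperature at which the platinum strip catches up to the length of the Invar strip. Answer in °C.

T = 161.1 °C

L₁(1 + α₁ΔT) = L₂(1 + α₂ΔT) ⇒ ΔT = (L₂ − L₁)/(α₁L₁ − α₂L₂)
L₂ − L₁ = 1.0990 − 1.0977 = 1.30×10⁻³ m
α₁L₁ − α₂L₂ = 9.01×10⁻⁶×1.0977 − 89×10⁻⁸×1.0990 = 8.912167×10⁻⁶ m/K
ΔT = 1.30×10⁻³ / 8.912167×10⁻⁶ = 145.868 K
T = 15.2 + 145.868 = 161.068 °C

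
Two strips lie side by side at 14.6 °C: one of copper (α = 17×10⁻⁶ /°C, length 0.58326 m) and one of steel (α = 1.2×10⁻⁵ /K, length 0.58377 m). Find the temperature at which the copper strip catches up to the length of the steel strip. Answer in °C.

L₁(1 + α₁ΔT) = L₂(1 + α₂ΔT) ⇒ ΔT = (L₂ − L₁)/(α₁L₁ − α₂L₂)
L₂ − L₁ = 0.58377 − 0.58326 = 5.10×10⁻⁴ m
α₁L₁ − α₂L₂ = 17×10⁻⁶×0.58326 − 1.2×10⁻⁵×0.58377 = 2.91018×10⁻⁶ m/K
ΔT = 5.10×10⁻⁴ / 2.91018×10⁻⁶ = 175.247 K
T = 14.6 + 175.247 = 189.847 °C

T = 189.8 °C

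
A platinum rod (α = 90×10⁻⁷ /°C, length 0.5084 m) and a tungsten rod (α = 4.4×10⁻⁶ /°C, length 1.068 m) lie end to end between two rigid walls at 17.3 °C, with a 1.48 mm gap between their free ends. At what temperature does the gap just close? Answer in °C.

T = 177 °C

Gap closes when ΔL₁ + ΔL₂ = 1.48 mm = 1.48×10⁻³ m
(α₁L₁ + α₂L₂)ΔT = g
α₁L₁ + α₂L₂ = 90×10⁻⁷×0.5084 + 4.4×10⁻⁶×1.068 = 9.2748×10⁻⁶ m/K
ΔT = 1.48×10⁻³ / 9.2748×10⁻⁶ = 159.57 K
T = 17.3 + 159.57 = 176.87 °C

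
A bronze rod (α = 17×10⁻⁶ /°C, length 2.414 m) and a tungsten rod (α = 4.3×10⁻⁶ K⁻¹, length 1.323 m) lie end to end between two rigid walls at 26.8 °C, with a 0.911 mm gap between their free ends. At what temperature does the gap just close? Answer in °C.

α₁L₁ = 4.1038×10⁻⁵ m/K, α₂L₂ = 5.6889×10⁻⁶ m/K → total 4.67269×10⁻⁵ m/K
ΔT = g/(α₁L₁+α₂L₂) = 9.11×10⁻⁴ / 4.67269×10⁻⁵ = 19.496 K
T = 26.8 + 19.496 = 46.296 °C

T = 46.3 °C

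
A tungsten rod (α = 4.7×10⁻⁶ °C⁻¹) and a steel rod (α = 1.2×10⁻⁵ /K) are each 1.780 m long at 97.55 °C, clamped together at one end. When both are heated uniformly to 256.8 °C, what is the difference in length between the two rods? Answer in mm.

ΔT = 159.25 K
tungsten: ΔL = 4.7×10⁻⁶ × 1.780 m × 159.25 = 1.3323×10⁻³ m = 1.3323 mm
steel: ΔL = 1.2×10⁻⁵ × 1.780 m × 159.25 = 3.4016×10⁻³ m = 3.4016 mm
difference = 3.4016 − 1.3323 = 2.0693 mm

2.07 mm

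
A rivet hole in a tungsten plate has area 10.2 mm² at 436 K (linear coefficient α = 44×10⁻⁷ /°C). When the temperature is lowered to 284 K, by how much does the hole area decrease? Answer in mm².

ΔA = 0.0136 mm²

Area coefficient ≈ 2α; |ΔT| = 152 K
ΔA = 2αA₀ΔT = 2(44×10⁻⁷)(10.2)(152) = 0.0136 mm²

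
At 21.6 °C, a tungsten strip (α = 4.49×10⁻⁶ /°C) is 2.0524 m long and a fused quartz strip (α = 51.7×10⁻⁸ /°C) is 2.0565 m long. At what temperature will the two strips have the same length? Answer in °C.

T = 524.5 °C

Equal length when α₁L₁ΔT − α₂L₂ΔT = L₂ − L₁ = 4.10×10⁻³ m
α₁L₁ = 9.215276×10⁻⁶, α₂L₂ = 1.0632105×10⁻⁶ → Δ(αL) = 8.1520655×10⁻⁶ m/K
ΔT = 4.10×10⁻³ / 8.1520655×10⁻⁶ = 502.940 K, so T = 21.6 + 502.940 = 524.540 °C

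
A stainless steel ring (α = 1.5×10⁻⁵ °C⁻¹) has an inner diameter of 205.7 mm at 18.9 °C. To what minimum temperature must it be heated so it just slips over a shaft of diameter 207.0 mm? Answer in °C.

T = 440 °C

Required Δd = 207.0 − 205.7 = 1.3 mm
Δd = αd₀ΔT ⇒ ΔT = Δd/(αd₀) = 1.3 / (1.5×10⁻⁵ × 205.7) = 421.33 K
T_min = 18.9 + 421.33 = 440.23 °C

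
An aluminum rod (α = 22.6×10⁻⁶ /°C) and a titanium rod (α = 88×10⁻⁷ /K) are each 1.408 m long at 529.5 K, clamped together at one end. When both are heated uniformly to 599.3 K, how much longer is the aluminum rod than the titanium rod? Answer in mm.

ΔT = 69.8 K
aluminum: ΔL = 22.6×10⁻⁶ × 1.408 m × 69.8 = 2.2211×10⁻³ m = 2.2211 mm
titanium: ΔL = 88×10⁻⁷ × 1.408 m × 69.8 = 8.6485×10⁻⁴ m = 0.86485 mm
difference = 2.2211 − 0.86485 = 1.35625 mm

1.36 mm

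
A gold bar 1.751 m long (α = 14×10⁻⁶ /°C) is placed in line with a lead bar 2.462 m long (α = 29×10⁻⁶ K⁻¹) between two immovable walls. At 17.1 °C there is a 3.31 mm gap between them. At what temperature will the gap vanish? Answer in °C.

α₁L₁ = 2.4514×10⁻⁵ m/K, α₂L₂ = 7.1398×10⁻⁵ m/K → total 9.5912×10⁻⁵ m/K
ΔT = g/(α₁L₁+α₂L₂) = 3.31×10⁻³ / 9.5912×10⁻⁵ = 34.511 K
T = 17.1 + 34.511 = 51.611 °C

T = 51.6 °C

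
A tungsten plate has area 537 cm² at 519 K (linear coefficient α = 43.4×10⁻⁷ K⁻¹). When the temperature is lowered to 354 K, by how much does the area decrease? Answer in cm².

Area coefficient ≈ 2α; |ΔT| = 165 K
ΔA = 2αA₀ΔT = 2(43.4×10⁻⁷)(537)(165) = 0.769 cm²

ΔA = 0.769 cm²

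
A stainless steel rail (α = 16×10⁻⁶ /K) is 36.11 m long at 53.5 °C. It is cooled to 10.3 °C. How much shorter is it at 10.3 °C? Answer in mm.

ΔL = 25.0 mm

|ΔT| = |10.3 − 53.5| = 43.2 K
ΔL = αL₀ΔT = (16×10⁻⁶)(36.11)(43.2) = 2.50×10⁻² m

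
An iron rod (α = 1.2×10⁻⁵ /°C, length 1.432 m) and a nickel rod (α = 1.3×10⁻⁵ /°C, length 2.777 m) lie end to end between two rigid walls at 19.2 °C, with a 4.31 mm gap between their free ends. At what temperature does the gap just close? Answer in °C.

T = 100 °C

α₁L₁ = 1.7184×10⁻⁵ m/K, α₂L₂ = 3.6101×10⁻⁵ m/K → total 5.3285×10⁻⁵ m/K
ΔT = g/(α₁L₁+α₂L₂) = 4.31×10⁻³ / 5.3285×10⁻⁵ = 80.89 K
T = 19.2 + 80.89 = 100.09 °C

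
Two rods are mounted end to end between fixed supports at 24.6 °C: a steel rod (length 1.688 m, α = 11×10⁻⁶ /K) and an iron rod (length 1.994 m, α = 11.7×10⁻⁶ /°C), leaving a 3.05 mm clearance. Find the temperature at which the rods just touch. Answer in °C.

T = 97.4 °C

Gap closes when ΔL₁ + ΔL₂ = 3.05 mm = 3.05×10⁻³ m
(α₁L₁ + α₂L₂)ΔT = g
α₁L₁ + α₂L₂ = 11×10⁻⁶×1.688 + 11.7×10⁻⁶×1.994 = 4.18978×10⁻⁵ m/K
ΔT = 3.05×10⁻³ / 4.18978×10⁻⁵ = 72.796 K
T = 24.6 + 72.796 = 97.396 °C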